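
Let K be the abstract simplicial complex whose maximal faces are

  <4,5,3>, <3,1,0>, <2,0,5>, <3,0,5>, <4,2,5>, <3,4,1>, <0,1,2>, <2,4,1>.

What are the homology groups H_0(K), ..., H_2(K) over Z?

Fix the vertex order 0 < 1 < 2 < 3 < 4 < 5 and write every simplex with vertices in increasing order. Then dim K = 2 and the simplices of K are:

  0-simplices (6): [0], [1], [2], [3], [4], [5]
  1-simplices (12): [0,1], [0,2], [0,3], [0,5], [1,2], [1,3], [1,4], [2,4], [2,5], [3,4], [3,5], [4,5]
  2-simplices (8): [0,1,2], [0,1,3], [0,2,5], [0,3,5], [1,2,4], [1,3,4], [2,4,5], [3,4,5]

so the chain groups are C_0 ≅ Z^6, C_1 ≅ Z^12, C_2 ≅ Z^8.

∂_1: C_1 → C_0 sends each edge [p,q] (with p < q) to q − p. For instance
  ∂[0,3] = [3] − [0].
As a 6×12 matrix over Z this has rank 5, with invariant factors (1,1,1,1,1).

The boundary map ∂_2: C_2 → C_1 sends each 2-simplex [p,q,r] to [q,r] − [p,r] + [p,q]. For instance
  ∂[1,2,4] = [2,4] − [1,4] + [1,2],
  ∂[0,3,5] = [3,5] − [0,5] + [0,3].
As a 12×8 matrix over Z this has rank 7, with invariant factors (1,1,1,1,1,1,1).

Now H_k = ker ∂_k / im ∂_{k+1}, so:

  H_0: rank C_0 − rank ∂_1 = 6 − 5 = 1, and the invariant factors of ∂_1 are all 1, so H_0 ≅ Z.
  H_1: rank ker ∂_1 − rank ∂_2 = (12 − 5) − 7 = 0, and the invariant factors of ∂_2 are all 1, so H_1 ≅ 0.
  H_2: rank ker ∂_2 − rank ∂_3 = (8 − 7) − 0 = 1, and there is no ∂_3, so H_2 ≅ Z.

(K is a triangulation of the 2-sphere S^2.)

H_0 ≅ Z,  H_1 = 0,  H_2 ≅ Z.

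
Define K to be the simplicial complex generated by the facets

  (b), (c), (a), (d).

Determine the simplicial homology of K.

H_0 = Z^4.

Fix the vertex order a < b < c < d and write every simplex with vertices in increasing order. Then dim K = 0 and the simplices of K are:

  0-simplices (4): a, b, c, d

so the chain groups are C_0 ≅ Z^4.

Now H_k = ker ∂_k / im ∂_{k+1}, so:

  H_0: rank C_0 − rank ∂_1 = 4 − 0 = 4, and there is no ∂_1, so H_0 ≅ Z^4.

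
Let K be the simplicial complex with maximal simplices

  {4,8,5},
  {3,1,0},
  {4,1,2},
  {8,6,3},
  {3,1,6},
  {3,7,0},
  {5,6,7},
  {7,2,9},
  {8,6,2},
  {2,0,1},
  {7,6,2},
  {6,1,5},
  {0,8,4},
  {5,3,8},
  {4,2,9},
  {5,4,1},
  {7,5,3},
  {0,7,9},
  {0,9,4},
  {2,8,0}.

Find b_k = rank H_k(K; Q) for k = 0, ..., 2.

b_0 = 1, b_1 = 1, b_2 = 0.

Order the vertices as 0 < 1 < 2 < 3 < 4 < 5 < 6 < 7 < 8 < 9. Listing each simplex with vertices in this order, K has dimension 2 with simplices:

  0-simplices (10): [0], [1], [2], [3], [4], [5], [6], [7], [8], [9]
  1-simplices (30): (30 of them)
  2-simplices (20): (20 of them)

so the chain groups are C_0 ≅ Z^10, C_1 ≅ Z^30, C_2 ≅ Z^20.

Boundary ∂_1: C_1 → C_0 sends each edge [p,q] (with p < q) to q − p.
The resulting 10×30 matrix has rank 9, and its Smith normal form has invariant factors (1,1,1,1,1,1,1,1,1).

The boundary map ∂_2: C_2 → C_1 maps a triangle to the signed sum of its edges. For instance
  ∂[0,1,3] = [1,3] − [0,3] + [0,1],
  ∂[0,2,8] = [2,8] − [0,8] + [0,2].
This gives a 30×20 integer matrix of rank 20; reducing to Smith normal form yields diagonal entries (1,1,1,1,1,1,1,1,1,1,1,1,1,1,1,1,1,1,1,2).

Now H_k = ker ∂_k / im ∂_{k+1}, so:

  H_0: rank C_0 − rank ∂_1 = 10 − 9 = 1, and the invariant factors of ∂_1 are all 1, so H_0 ≅ Z.
  H_1: rank ker ∂_1 − rank ∂_2 = (30 − 9) − 20 = 1, and ∂_2 has invariant factor 2 > 1, so H_1 ≅ Z ⊕ Z/2.
  H_2: rank ker ∂_2 − rank ∂_3 = (20 − 20) − 0 = 0, and there is no ∂_3, so H_2 ≅ 0.

As a check, the Euler characteristic is 10 − 30 + 20 = 0, which agrees with 1 − 1 + 0 = 0.
(K is a triangulation of the Klein bottle.)

Hence the Betti numbers are b_0 = 1, b_1 = 1, b_2 = 0.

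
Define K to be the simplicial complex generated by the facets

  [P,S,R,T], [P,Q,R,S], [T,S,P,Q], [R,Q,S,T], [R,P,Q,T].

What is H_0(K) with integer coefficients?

H_0 ≅ Z.

Order the vertices as P < Q < R < S < T. Listing each simplex with vertices in this order, K has dimension 3 with simplices:

  0-simplices (5): P, Q, R, S, T
  1-simplices (10): PQ, PR, PS, PT, QR, QS, QT, RS, RT, ST
  2-simplices (10): PQR, PQS, PQT, PRS, PRT, PST, QRS, QRT, QST, RST
  3-simplices (5): PQRS, PQRT, PQST, PRST, QRST

giving chain groups C_0 ≅ Z^5, C_1 ≅ Z^10, C_2 ≅ Z^10, C_3 ≅ Z^5.

Boundary ∂_1: C_1 → C_0 sends each edge [p,q] (with p < q) to q − p.
The 5×10 boundary matrix has rank 4 and Smith normal form diag(1,1,1,1).

Boundary ∂_2: C_2 → C_1 maps a triangle to the signed sum of its edges. For instance
  ∂PRT = RT − PT + PR,
  ∂PRS = RS − PS + PR.
The 10×10 boundary matrix has rank 6 and Smith normal form diag(1,1,1,1,1,1).

The boundary map ∂_3: C_3 → C_2 sends each 3-simplex σ to the alternating sum Σ_i (−1)^i (σ with its i-th vertex removed). For instance
  ∂PQST = QST − PST + PQT − PQS,
  ∂PQRS = QRS − PRS + PQS − PQR.
As a 10×5 matrix over Z this has rank 4, with invariant factors (1,1,1,1).

Computing H_k = (kernel of ∂_k) / (image of ∂_{k+1}):

  H_0: rank C_0 − rank ∂_1 = 5 − 4 = 1, and the invariant factors of ∂_1 are all 1, so H_0 = Z.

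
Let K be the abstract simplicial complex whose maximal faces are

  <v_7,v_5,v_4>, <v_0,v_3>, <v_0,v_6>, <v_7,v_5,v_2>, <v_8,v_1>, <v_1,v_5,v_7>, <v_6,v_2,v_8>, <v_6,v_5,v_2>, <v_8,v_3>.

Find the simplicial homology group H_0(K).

K has 9 vertices, 15 edges, 5 triangles.
rank ∂_0 = 0, rank ∂_1 = 8 ⇒ b_0 = 9 − 0 − 8 = 1; all invariant factors of ∂_1 are 1 so no torsion. So H_0 = Z.

H_0 = Z.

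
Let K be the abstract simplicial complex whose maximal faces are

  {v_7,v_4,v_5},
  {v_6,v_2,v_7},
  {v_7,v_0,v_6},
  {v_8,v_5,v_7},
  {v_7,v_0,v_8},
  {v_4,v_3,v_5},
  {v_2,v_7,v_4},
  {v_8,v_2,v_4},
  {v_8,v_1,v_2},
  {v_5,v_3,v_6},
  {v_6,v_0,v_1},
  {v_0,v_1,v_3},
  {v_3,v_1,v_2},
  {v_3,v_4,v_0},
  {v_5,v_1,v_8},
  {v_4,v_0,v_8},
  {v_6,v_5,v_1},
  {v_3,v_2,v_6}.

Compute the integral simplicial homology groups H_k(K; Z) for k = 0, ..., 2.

H_0 = Z,  H_1 = Z ⊕ Z/2Z,  H_2 = 0.

Fix the vertex order v_0 < v_1 < v_2 < v_3 < v_4 < v_5 < v_6 < v_7 < v_8 and write every simplex with vertices in increasing order. Then dim K = 2 and the simplices of K are:

  0-simplices (9): [v_0], [v_1], [v_2], [v_3], [v_4], [v_5], [v_6], [v_7], [v_8]
  1-simplices (27): (27 of them)
  2-simplices (18): (18 of them)

so the chain groups are C_0 ≅ Z^9, C_1 ≅ Z^27, C_2 ≅ Z^18.

The boundary map ∂_1: C_1 → C_0 maps an edge to its endpoints' difference, ∂[p,q] = q − p. For instance
  ∂[v_4,v_7] = [v_7] − [v_4].
As a 9×27 matrix over Z this has rank 8, with invariant factors (1,1,1,1,1,1,1,1).

∂_2: C_2 → C_1 sends each 2-simplex [p,q,r] to [q,r] − [p,r] + [p,q]. For instance
  ∂[v_2,v_6,v_7] = [v_6,v_7] − [v_2,v_7] + [v_2,v_6],
  ∂[v_1,v_5,v_6] = [v_5,v_6] − [v_1,v_6] + [v_1,v_5].
This gives a 27×18 integer matrix of rank 18; reducing to Smith normal form yields diagonal entries (1,1,1,1,1,1,1,1,1,1,1,1,1,1,1,1,1,2).

From H_k ≅ ker(∂_k) / im(∂_{k+1}) we obtain:

  H_0: rank C_0 − rank ∂_1 = 9 − 8 = 1, and the invariant factors of ∂_1 are all 1, so H_0 ≅ Z.
  H_1: rank ker ∂_1 − rank ∂_2 = (27 − 8) − 18 = 1, and ∂_2 has invariant factor 2 > 1, so H_1 ≅ Z ⊕ Z/2Z.
  H_2: rank ker ∂_2 − rank ∂_3 = (18 − 18) − 0 = 0, and there is no ∂_3, so H_2 ≅ 0.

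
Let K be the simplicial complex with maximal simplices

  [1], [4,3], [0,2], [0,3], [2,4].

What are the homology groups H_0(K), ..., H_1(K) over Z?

Order the vertices as 0 < 1 < 2 < 3 < 4. Listing each simplex with vertices in this order, K has dimension 1 with simplices:

  0-simplices (5): [0], [1], [2], [3], [4]
  1-simplices (4): [0,2], [0,3], [2,4], [3,4]

Hence C_0 ≅ Z^5, C_1 ≅ Z^4.

Boundary ∂_1: C_1 → C_0 sends each edge [p,q] (with p < q) to q − p. For instance
  ∂[0,2] = [2] − [0].
The 5×4 boundary matrix has rank 3 and Smith normal form diag(1,1,1).

From H_k ≅ ker(∂_k) / im(∂_{k+1}) we obtain:

  H_0: rank C_0 − rank ∂_1 = 5 − 3 = 2, and the invariant factors of ∂_1 are all 1, so H_0 = Z^2.
  H_1: rank ker ∂_1 − rank ∂_2 = (4 − 3) − 0 = 1, and there is no ∂_2, so H_1 = Z.

H_0 = Z^2,  H_1 = Z.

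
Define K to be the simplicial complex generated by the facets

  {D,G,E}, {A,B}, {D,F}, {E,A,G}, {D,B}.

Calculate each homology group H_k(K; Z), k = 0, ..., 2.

Take the total order A < B < D < E < F < G on the vertex set. Then K (dimension 2) consists of the simplices:

  0-simplices (6): A, B, D, E, F, G
  1-simplices (8): AB, AE, AG, BD, DE, DF, DG, EG
  2-simplices (2): AEG, DEG

so the chain groups are C_0 ≅ Z^6, C_1 ≅ Z^8, C_2 ≅ Z^2.

∂_1: C_1 → C_0 sends each edge [p,q] (with p < q) to q − p. For instance
  ∂AE = E − A.
The resulting 6×8 matrix has rank 5, and its Smith normal form has invariant factors (1,1,1,1,1).

The boundary map ∂_2: C_2 → C_1 maps a triangle to the signed sum of its edges. For instance
  ∂AEG = EG − AG + AE,
  ∂DEG = EG − DG + DE.
The 8×2 boundary matrix has rank 2 and Smith normal form diag(1,1).

Reading off H_k = ker ∂_k / im ∂_{k+1}:

  H_0: rank C_0 − rank ∂_1 = 6 − 5 = 1, and the invariant factors of ∂_1 are all 1, so H_0 ≅ Z.
  H_1: rank ker ∂_1 − rank ∂_2 = (8 − 5) − 2 = 1, and the invariant factors of ∂_2 are all 1, so H_1 ≅ Z.
  H_2: rank ker ∂_2 − rank ∂_3 = (2 − 2) − 0 = 0, and there is no ∂_3, so H_2 ≅ 0.

As a check, the Euler characteristic is 6 − 8 + 2 = 0, which agrees with 1 − 1 + 0 = 0.

H_0 = Z,  H_1 = Z,  H_2 = 0.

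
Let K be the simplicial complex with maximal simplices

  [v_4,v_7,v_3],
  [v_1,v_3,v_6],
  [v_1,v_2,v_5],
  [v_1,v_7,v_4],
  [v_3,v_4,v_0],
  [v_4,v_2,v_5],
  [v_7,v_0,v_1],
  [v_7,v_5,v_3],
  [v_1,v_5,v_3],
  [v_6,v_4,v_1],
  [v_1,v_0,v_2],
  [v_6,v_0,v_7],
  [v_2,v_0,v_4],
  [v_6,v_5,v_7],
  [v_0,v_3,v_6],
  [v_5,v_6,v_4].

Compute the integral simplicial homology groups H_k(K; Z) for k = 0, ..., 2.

H_0 ≅ Z,  H_1 ≅ Z^2,  H_2 ≅ Z.

Fix the vertex order v_0 < v_1 < v_2 < v_3 < v_4 < v_5 < v_6 < v_7 and write every simplex with vertices in increasing order. Then dim K = 2 and the simplices of K are:

  0-simplices (8): [v_0], [v_1], [v_2], [v_3], [v_4], [v_5], [v_6], [v_7]
  1-simplices (24): (24 of them)
  2-simplices (16): (16 of them)

Hence C_0 ≅ Z^8, C_1 ≅ Z^24, C_2 ≅ Z^16.

The boundary map ∂_1: C_1 → C_0 maps an edge to its endpoints' difference, ∂[p,q] = q − p.
The resulting 8×24 matrix has rank 7, and its Smith normal form has invariant factors (1,1,1,1,1,1,1).

∂_2: C_2 → C_1 acts by ∂[p,q,r] = [q,r] − [p,r] + [p,q]. For instance
  ∂[v_0,v_3,v_6] = [v_3,v_6] − [v_0,v_6] + [v_0,v_3],
  ∂[v_0,v_1,v_7] = [v_1,v_7] − [v_0,v_7] + [v_0,v_1].
As a 24×16 matrix over Z this has rank 15, with invariant factors (1,1,1,1,1,1,1,1,1,1,1,1,1,1,1).

Reading off H_k = ker ∂_k / im ∂_{k+1}:

  H_0: rank C_0 − rank ∂_1 = 8 − 7 = 1, and the invariant factors of ∂_1 are all 1, so H_0 ≅ Z.
  H_1: rank ker ∂_1 − rank ∂_2 = (24 − 7) − 15 = 2, and the invariant factors of ∂_2 are all 1, so H_1 ≅ Z^2.
  H_2: rank ker ∂_2 − rank ∂_3 = (16 − 15) − 0 = 1, and there is no ∂_3, so H_2 ≅ Z.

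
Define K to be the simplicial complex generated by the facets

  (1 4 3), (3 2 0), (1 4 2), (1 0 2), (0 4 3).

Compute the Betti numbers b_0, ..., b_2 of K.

b_0 = 1, b_1 = 1, b_2 = 0.

Fix the vertex order 0 < 1 < 2 < 3 < 4 and write every simplex with vertices in increasing order. Then dim K = 2 and the simplices of K are:

  0-simplices (5): [0], [1], [2], [3], [4]
  1-simplices (10): [0,1], [0,2], [0,3], [0,4], [1,2], [1,3], [1,4], [2,3], [2,4], [3,4]
  2-simplices (5): [0,1,2], [0,2,3], [0,3,4], [1,2,4], [1,3,4]

giving chain groups C_0 ≅ Z^5, C_1 ≅ Z^10, C_2 ≅ Z^5.

The boundary map ∂_1: C_1 → C_0 maps an edge to its endpoints' difference, ∂[p,q] = q − p.
The 5×10 boundary matrix has rank 4 and Smith normal form diag(1,1,1,1).

The boundary map ∂_2: C_2 → C_1 sends each 2-simplex [p,q,r] to [q,r] − [p,r] + [p,q]. For instance
  ∂[0,1,2] = [1,2] − [0,2] + [0,1],
  ∂[1,3,4] = [3,4] − [1,4] + [1,3].
This gives a 10×5 integer matrix of rank 5; reducing to Smith normal form yields diagonal entries (1,1,1,1,1).

Now H_k = ker ∂_k / im ∂_{k+1}, so:

  H_0: rank C_0 − rank ∂_1 = 5 − 4 = 1, and the invariant factors of ∂_1 are all 1, so H_0 ≅ Z.
  H_1: rank ker ∂_1 − rank ∂_2 = (10 − 4) − 5 = 1, and the invariant factors of ∂_2 are all 1, so H_1 ≅ Z.
  H_2: rank ker ∂_2 − rank ∂_3 = (5 − 5) − 0 = 0, and there is no ∂_3, so H_2 ≅ 0.

As a check, the Euler characteristic is 5 − 10 + 5 = 0, which agrees with 1 − 1 + 0 = 0.

Hence the Betti numbers are b_0 = 1, b_1 = 1, b_2 = 0.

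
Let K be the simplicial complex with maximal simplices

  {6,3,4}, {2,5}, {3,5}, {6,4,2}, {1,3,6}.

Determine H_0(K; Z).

Order the vertices as 1 < 2 < 3 < 4 < 5 < 6. Listing each simplex with vertices in this order, K has dimension 2 with simplices:

  0-simplices (6): [1], [2], [3], [4], [5], [6]
  1-simplices (9): [1,3], [1,6], [2,4], [2,5], [2,6], [3,4], [3,5], [3,6], [4,6]
  2-simplices (3): [1,3,6], [2,4,6], [3,4,6]

giving chain groups C_0 ≅ Z^6, C_1 ≅ Z^9, C_2 ≅ Z^3.

The boundary map ∂_1: C_1 → C_0 is given by ∂[p,q] = [q] − [p]. For instance
  ∂[2,5] = [5] − [2].
The 6×9 boundary matrix has rank 5 and Smith normal form diag(1,1,1,1,1).

Boundary ∂_2: C_2 → C_1 maps a triangle to the signed sum of its edges. For instance
  ∂[2,4,6] = [4,6] − [2,6] + [2,4],
  ∂[1,3,6] = [3,6] − [1,6] + [1,3].
The 9×3 boundary matrix has rank 3 and Smith normal form diag(1,1,1).

From H_k ≅ ker(∂_k) / im(∂_{k+1}) we obtain:

  H_0: rank C_0 − rank ∂_1 = 6 − 5 = 1, and the invariant factors of ∂_1 are all 1, so H_0 ≅ Z.

H_0 = Z.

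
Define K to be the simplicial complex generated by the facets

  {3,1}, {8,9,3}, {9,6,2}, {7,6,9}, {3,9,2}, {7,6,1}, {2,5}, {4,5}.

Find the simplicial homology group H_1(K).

H_1 = Z.

Take the total order 1 < 2 < 3 < 4 < 5 < 6 < 7 < 8 < 9 on the vertex set. Then K (dimension 2) consists of the simplices:

  0-simplices (9): [1], [2], [3], [4], [5], [6], [7], [8], [9]
  1-simplices (14): [1,3], [1,6], [1,7], [2,3], [2,5], [2,6], [2,9], [3,8], [3,9], [4,5], [6,7], [6,9], [7,9], [8,9]
  2-simplices (5): [1,6,7], [2,3,9], [2,6,9], [3,8,9], [6,7,9]

so the chain groups are C_0 ≅ Z^9, C_1 ≅ Z^14, C_2 ≅ Z^5.

The boundary map ∂_1: C_1 → C_0 maps an edge to its endpoints' difference, ∂[p,q] = q − p. For instance
  ∂[3,8] = [8] − [3].
As a 9×14 matrix over Z this has rank 8, with invariant factors (1,1,1,1,1,1,1,1).

∂_2: C_2 → C_1 acts by ∂[p,q,r] = [q,r] − [p,r] + [p,q]. For instance
  ∂[2,6,9] = [6,9] − [2,9] + [2,6],
  ∂[2,3,9] = [3,9] − [2,9] + [2,3].
The 14×5 boundary matrix has rank 5 and Smith normal form diag(1,1,1,1,1).

From H_k ≅ ker(∂_k) / im(∂_{k+1}) we obtain:

  H_1: rank ker ∂_1 − rank ∂_2 = (14 − 8) − 5 = 1, and the invariant factors of ∂_2 are all 1, so H_1 ≅ Z.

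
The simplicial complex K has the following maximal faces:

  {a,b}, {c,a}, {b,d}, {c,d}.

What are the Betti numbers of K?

Take the total order a < b < c < d on the vertex set. Then K (dimension 1) consists of the simplices:

  0-simplices (4): a, b, c, d
  1-simplices (4): ab, ac, bd, cd

so the chain groups are C_0 ≅ Z^4, C_1 ≅ Z^4.

Boundary ∂_1: C_1 → C_0 is given by ∂[p,q] = [q] − [p]. For instance
  ∂ab = b − a.
As a 4×4 matrix over Z this has rank 3, with invariant factors (1,1,1).

From H_k ≅ ker(∂_k) / im(∂_{k+1}) we obtain:

  H_0: rank C_0 − rank ∂_1 = 4 − 3 = 1, and the invariant factors of ∂_1 are all 1, so H_0 = Z.
  H_1: rank ker ∂_1 − rank ∂_2 = (4 − 3) − 0 = 1, and there is no ∂_2, so H_1 = Z.

(K is a triangulation of the circle S^1.)

Hence the Betti numbers are b_0 = 1, b_1 = 1.

b_0 = 1, b_1 = 1.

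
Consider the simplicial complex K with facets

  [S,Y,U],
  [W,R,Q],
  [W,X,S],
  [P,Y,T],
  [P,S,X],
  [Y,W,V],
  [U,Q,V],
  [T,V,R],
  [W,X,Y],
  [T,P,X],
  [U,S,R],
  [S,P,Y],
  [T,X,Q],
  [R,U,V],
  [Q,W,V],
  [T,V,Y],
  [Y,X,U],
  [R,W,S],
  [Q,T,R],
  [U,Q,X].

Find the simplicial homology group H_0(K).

H_0 = Z.

We work with the vertex ordering P < Q < R < S < T < U < V < W < X < Y. The simplices of K, each written with vertices in increasing order, are:

  0-simplices (10): P, Q, R, S, T, U, V, W, X, Y
  1-simplices (30): PS, PT, PX, PY, QR, QT, QU, QV, QW, QX, RS, RT, RU, RV, RW, SU, SW, SX, SY, TV, TX, TY, UV, UX, UY, VW, VY, WX, WY, XY
  2-simplices (20): PSX, PSY, PTX, PTY, QRT, QRW, QTX, QUV, QUX, QVW, RSU, RSW, RTV, RUV, SUY, SWX, TVY, UXY, VWY, WXY

Hence C_0 ≅ Z^10, C_1 ≅ Z^30, C_2 ≅ Z^20.

∂_1: C_1 → C_0 sends each edge [p,q] (with p < q) to q − p.
The 10×30 boundary matrix has rank 9 and Smith normal form diag(1,1,1,1,1,1,1,1,1).

∂_2: C_2 → C_1 maps a triangle to the signed sum of its edges. For instance
  ∂QTX = TX − QX + QT,
  ∂PTX = TX − PX + PT.
As a 30×20 matrix over Z this has rank 20, with invariant factors (1,1,1,1,1,1,1,1,1,1,1,1,1,1,1,1,1,1,1,2).

Computing H_k = (kernel of ∂_k) / (image of ∂_{k+1}):

  H_0: rank C_0 − rank ∂_1 = 10 − 9 = 1, and the invariant factors of ∂_1 are all 1, so H_0 ≅ Z.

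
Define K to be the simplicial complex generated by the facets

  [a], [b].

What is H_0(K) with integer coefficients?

Order the vertices as a < b. Listing each simplex with vertices in this order, K has dimension 0 with simplices:

  0-simplices (2): a, b

Hence C_0 ≅ Z^2.

Now H_k = ker ∂_k / im ∂_{k+1}, so:

  H_0: rank C_0 − rank ∂_1 = 2 − 0 = 2, and there is no ∂_1, so H_0 = Z^2.

(K is a triangulation of a set of 2 points.)

H_0 ≅ Z^2.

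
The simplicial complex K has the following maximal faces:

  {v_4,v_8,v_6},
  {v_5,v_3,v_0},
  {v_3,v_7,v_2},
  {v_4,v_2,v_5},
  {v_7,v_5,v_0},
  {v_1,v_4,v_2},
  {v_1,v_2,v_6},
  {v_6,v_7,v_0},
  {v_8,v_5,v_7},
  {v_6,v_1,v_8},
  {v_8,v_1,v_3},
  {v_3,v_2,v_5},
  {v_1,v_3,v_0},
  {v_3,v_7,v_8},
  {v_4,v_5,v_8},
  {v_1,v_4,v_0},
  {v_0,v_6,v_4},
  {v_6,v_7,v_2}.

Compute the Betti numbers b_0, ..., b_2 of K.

Fix the vertex order v_0 < v_1 < v_2 < v_3 < v_4 < v_5 < v_6 < v_7 < v_8 and write every simplex with vertices in increasing order. Then dim K = 2 and the simplices of K are:

  0-simplices (9): [v_0], [v_1], [v_2], [v_3], [v_4], [v_5], [v_6], [v_7], [v_8]
  1-simplices (27): (27 of them)
  2-simplices (18): (18 of them)

Hence C_0 ≅ Z^9, C_1 ≅ Z^27, C_2 ≅ Z^18.

∂_1: C_1 → C_0 maps an edge to its endpoints' difference, ∂[p,q] = q − p.
As a 9×27 matrix over Z this has rank 8, with invariant factors (1,1,1,1,1,1,1,1).

∂_2: C_2 → C_1 maps a triangle to the signed sum of its edges. For instance
  ∂[v_2,v_3,v_5] = [v_3,v_5] − [v_2,v_5] + [v_2,v_3],
  ∂[v_3,v_7,v_8] = [v_7,v_8] − [v_3,v_8] + [v_3,v_7].
The 27×18 boundary matrix has rank 18 and Smith normal form diag(1,1,1,1,1,1,1,1,1,1,1,1,1,1,1,1,1,2).

Computing H_k = (kernel of ∂_k) / (image of ∂_{k+1}):

  H_0: rank C_0 − rank ∂_1 = 9 − 8 = 1, and the invariant factors of ∂_1 are all 1, so H_0 ≅ Z.
  H_1: rank ker ∂_1 − rank ∂_2 = (27 − 8) − 18 = 1, and ∂_2 has invariant factor 2 > 1, so H_1 ≅ Z × Z/2.
  H_2: rank ker ∂_2 − rank ∂_3 = (18 − 18) − 0 = 0, and there is no ∂_3, so H_2 ≅ 0.

(K is a triangulation of the Klein bottle.)

Hence the Betti numbers are b_0 = 1, b_1 = 1, b_2 = 0.

b_0 = 1, b_1 = 1, b_2 = 0.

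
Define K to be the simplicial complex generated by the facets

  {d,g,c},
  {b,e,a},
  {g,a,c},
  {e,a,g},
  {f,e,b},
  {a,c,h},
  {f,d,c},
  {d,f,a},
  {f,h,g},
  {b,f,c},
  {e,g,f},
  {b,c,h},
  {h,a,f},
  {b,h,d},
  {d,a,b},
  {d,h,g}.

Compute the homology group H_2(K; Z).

Fix the vertex order a < b < c < d < e < f < g < h and write every simplex with vertices in increasing order. Then dim K = 2 and the simplices of K are:

  0-simplices (8): a, b, c, d, e, f, g, h
  1-simplices (24): ab, ac, ad, ae, af, ag, ah, bc, bd, be, bf, bh, cd, cf, cg, ch, df, dg, dh, ef, eg, fg, fh, gh
  2-simplices (16): abd, abe, acg, ach, adf, aeg, afh, bcf, bch, bdh, bef, cdf, cdg, dgh, efg, fgh

Hence C_0 ≅ Z^8, C_1 ≅ Z^24, C_2 ≅ Z^16.

The boundary map ∂_1: C_1 → C_0 maps an edge to its endpoints' difference, ∂[p,q] = q − p.
This gives a 8×24 integer matrix of rank 7; reducing to Smith normal form yields diagonal entries (1,1,1,1,1,1,1).

∂_2: C_2 → C_1 sends each 2-simplex [p,q,r] to [q,r] − [p,r] + [p,q]. For instance
  ∂cdf = df − cf + cd,
  ∂adf = df − af + ad.
This gives a 24×16 integer matrix of rank 15; reducing to Smith normal form yields diagonal entries (1,1,1,1,1,1,1,1,1,1,1,1,1,1,1).

Reading off H_k = ker ∂_k / im ∂_{k+1}:

  H_2: rank ker ∂_2 − rank ∂_3 = (16 − 15) − 0 = 1, and there is no ∂_3, so H_2 = Z.

H_2 ≅ Z.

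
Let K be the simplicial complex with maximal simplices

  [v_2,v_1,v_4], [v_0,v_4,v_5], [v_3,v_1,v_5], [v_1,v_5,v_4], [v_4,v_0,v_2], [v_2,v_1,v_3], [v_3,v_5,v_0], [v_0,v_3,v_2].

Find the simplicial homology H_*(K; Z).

We work with the vertex ordering v_0 < v_1 < v_2 < v_3 < v_4 < v_5. The simplices of K, each written with vertices in increasing order, are:

  0-simplices (6): [v_0], [v_1], [v_2], [v_3], [v_4], [v_5]
  1-simplices (12): [v_0,v_2], [v_0,v_3], [v_0,v_4], [v_0,v_5], [v_1,v_2], [v_1,v_3], [v_1,v_4], [v_1,v_5], [v_2,v_3], [v_2,v_4], [v_3,v_5], [v_4,v_5]
  2-simplices (8): [v_0,v_2,v_3], [v_0,v_2,v_4], [v_0,v_3,v_5], [v_0,v_4,v_5], [v_1,v_2,v_3], [v_1,v_2,v_4], [v_1,v_3,v_5], [v_1,v_4,v_5]

so the chain groups are C_0 ≅ Z^6, C_1 ≅ Z^12, C_2 ≅ Z^8.

Boundary ∂_1: C_1 → C_0 is given by ∂[p,q] = [q] − [p]. For instance
  ∂[v_0,v_2] = [v_2] − [v_0].
The resulting 6×12 matrix has rank 5, and its Smith normal form has invariant factors (1,1,1,1,1).

∂_2: C_2 → C_1 maps a triangle to the signed sum of its edges. For instance
  ∂[v_0,v_2,v_4] = [v_2,v_4] − [v_0,v_4] + [v_0,v_2],
  ∂[v_0,v_4,v_5] = [v_4,v_5] − [v_0,v_5] + [v_0,v_4].
This gives a 12×8 integer matrix of rank 7; reducing to Smith normal form yields diagonal entries (1,1,1,1,1,1,1).

From H_k ≅ ker(∂_k) / im(∂_{k+1}) we obtain:

  H_0: rank C_0 − rank ∂_1 = 6 − 5 = 1, and the invariant factors of ∂_1 are all 1, so H_0 ≅ Z.
  H_1: rank ker ∂_1 − rank ∂_2 = (12 − 5) − 7 = 0, and the invariant factors of ∂_2 are all 1, so H_1 ≅ 0.
  H_2: rank ker ∂_2 − rank ∂_3 = (8 − 7) − 0 = 1, and there is no ∂_3, so H_2 ≅ Z.

H_0 ≅ Z,  H_1 = 0,  H_2 ≅ Z.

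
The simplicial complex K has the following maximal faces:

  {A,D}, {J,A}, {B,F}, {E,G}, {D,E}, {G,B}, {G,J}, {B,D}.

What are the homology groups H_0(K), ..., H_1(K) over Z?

Fix the vertex order A < B < D < E < F < G < J and write every simplex with vertices in increasing order. Then dim K = 1 and the simplices of K are:

  0-simplices (7): A, B, D, E, F, G, J
  1-simplices (8): AD, AJ, BD, BF, BG, DE, EG, GJ

giving chain groups C_0 ≅ Z^7, C_1 ≅ Z^8.

Boundary ∂_1: C_1 → C_0 sends each edge [p,q] (with p < q) to q − p. For instance
  ∂AD = D − A.
The resulting 7×8 matrix has rank 6, and its Smith normal form has invariant factors (1,1,1,1,1,1).

Computing H_k = (kernel of ∂_k) / (image of ∂_{k+1}):

  H_0: rank C_0 − rank ∂_1 = 7 − 6 = 1, and the invariant factors of ∂_1 are all 1, so H_0 ≅ Z.
  H_1: rank ker ∂_1 − rank ∂_2 = (8 − 6) − 0 = 2, and there is no ∂_2, so H_1 ≅ Z^2.

H_0 ≅ Z,  H_1 ≅ Z^2.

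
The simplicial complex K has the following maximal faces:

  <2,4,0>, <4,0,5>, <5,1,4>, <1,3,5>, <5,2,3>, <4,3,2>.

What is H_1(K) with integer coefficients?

Order the vertices as 0 < 1 < 2 < 3 < 4 < 5. Listing each simplex with vertices in this order, K has dimension 2 with simplices:

  0-simplices (6): [0], [1], [2], [3], [4], [5]
  1-simplices (12): [0,2], [0,4], [0,5], [1,3], [1,4], [1,5], [2,3], [2,4], [2,5], [3,4], [3,5], [4,5]
  2-simplices (6): [0,2,4], [0,4,5], [1,3,5], [1,4,5], [2,3,4], [2,3,5]

Hence C_0 ≅ Z^6, C_1 ≅ Z^12, C_2 ≅ Z^6.

∂_1: C_1 → C_0 sends each edge [p,q] (with p < q) to q − p.
The 6×12 boundary matrix has rank 5 and Smith normal form diag(1,1,1,1,1).

∂_2: C_2 → C_1 sends each 2-simplex [p,q,r] to [q,r] − [p,r] + [p,q]. For instance
  ∂[2,3,4] = [3,4] − [2,4] + [2,3],
  ∂[1,4,5] = [4,5] − [1,5] + [1,4].
The 12×6 boundary matrix has rank 6 and Smith normal form diag(1,1,1,1,1,1).

From H_k ≅ ker(∂_k) / im(∂_{k+1}) we obtain:

  H_1: rank ker ∂_1 − rank ∂_2 = (12 − 5) − 6 = 1, and the invariant factors of ∂_2 are all 1, so H_1 = Z.

H_1 ≅ Z.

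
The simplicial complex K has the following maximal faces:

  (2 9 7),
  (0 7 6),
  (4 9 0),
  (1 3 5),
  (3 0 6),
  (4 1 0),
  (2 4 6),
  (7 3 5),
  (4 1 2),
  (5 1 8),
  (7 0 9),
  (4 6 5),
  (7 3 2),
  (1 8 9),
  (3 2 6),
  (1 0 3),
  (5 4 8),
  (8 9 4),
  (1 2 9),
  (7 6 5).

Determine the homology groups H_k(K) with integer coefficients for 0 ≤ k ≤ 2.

Order the vertices as 0 < 1 < 2 < 3 < 4 < 5 < 6 < 7 < 8 < 9. Listing each simplex with vertices in this order, K has dimension 2 with simplices:

  0-simplices (10): [0], [1], [2], [3], [4], [5], [6], [7], [8], [9]
  1-simplices (30): (30 of them)
  2-simplices (20): (20 of them)

Hence C_0 ≅ Z^10, C_1 ≅ Z^30, C_2 ≅ Z^20.

∂_1: C_1 → C_0 sends each edge [p,q] (with p < q) to q − p. For instance
  ∂[5,8] = [8] − [5].
As a 10×30 matrix over Z this has rank 9, with invariant factors (1,1,1,1,1,1,1,1,1).

∂_2: C_2 → C_1 acts by ∂[p,q,r] = [q,r] − [p,r] + [p,q]. For instance
  ∂[1,5,8] = [5,8] − [1,8] + [1,5],
  ∂[0,4,9] = [4,9] − [0,9] + [0,4].
The 30×20 boundary matrix has rank 20 and Smith normal form diag(1,1,1,1,1,1,1,1,1,1,1,1,1,1,1,1,1,1,1,2).

Now H_k = ker ∂_k / im ∂_{k+1}, so:

  H_0: rank C_0 − rank ∂_1 = 10 − 9 = 1, and the invariant factors of ∂_1 are all 1, so H_0 ≅ Z.
  H_1: rank ker ∂_1 − rank ∂_2 = (30 − 9) − 20 = 1, and ∂_2 has invariant factor 2 > 1, so H_1 ≅ Z ⊕ Z/2Z.
  H_2: rank ker ∂_2 − rank ∂_3 = (20 − 20) − 0 = 0, and there is no ∂_3, so H_2 ≅ 0.

H_0 ≅ Z,  H_1 ≅ Z ⊕ Z/2Z,  H_2 = 0.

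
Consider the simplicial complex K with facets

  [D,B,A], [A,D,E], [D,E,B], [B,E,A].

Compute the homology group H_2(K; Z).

Order the vertices as A < B < D < E. Listing each simplex with vertices in this order, K has dimension 2 with simplices:

  0-simplices (4): A, B, D, E
  1-simplices (6): AB, AD, AE, BD, BE, DE
  2-simplices (4): ABD, ABE, ADE, BDE

giving chain groups C_0 ≅ Z^4, C_1 ≅ Z^6, C_2 ≅ Z^4.

∂_1: C_1 → C_0 sends each edge [p,q] (with p < q) to q − p.
The 4×6 boundary matrix has rank 3 and Smith normal form diag(1,1,1).

Boundary ∂_2: C_2 → C_1 acts by ∂[p,q,r] = [q,r] − [p,r] + [p,q]. For instance
  ∂BDE = DE − BE + BD,
  ∂ABE = BE − AE + AB.
The resulting 6×4 matrix has rank 3, and its Smith normal form has invariant factors (1,1,1).

Reading off H_k = ker ∂_k / im ∂_{k+1}:

  H_2: rank ker ∂_2 − rank ∂_3 = (4 − 3) − 0 = 1, and there is no ∂_3, so H_2 ≅ Z.

(K is a triangulation of the 2-sphere S^2.)

H_2 ≅ Z.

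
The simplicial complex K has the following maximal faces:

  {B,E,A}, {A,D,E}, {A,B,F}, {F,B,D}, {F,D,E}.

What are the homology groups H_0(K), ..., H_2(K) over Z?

We work with the vertex ordering A < B < D < E < F. The simplices of K, each written with vertices in increasing order, are:

  0-simplices (5): A, B, D, E, F
  1-simplices (10): AB, AD, AE, AF, BD, BE, BF, DE, DF, EF
  2-simplices (5): ABE, ABF, ADE, BDF, DEF

Hence C_0 ≅ Z^5, C_1 ≅ Z^10, C_2 ≅ Z^5.

The boundary map ∂_1: C_1 → C_0 maps an edge to its endpoints' difference, ∂[p,q] = q − p. For instance
  ∂AF = F − A.
The resulting 5×10 matrix has rank 4, and its Smith normal form has invariant factors (1,1,1,1).

The boundary map ∂_2: C_2 → C_1 sends each 2-simplex [p,q,r] to [q,r] − [p,r] + [p,q]. For instance
  ∂DEF = EF − DF + DE,
  ∂ABF = BF − AF + AB.
This gives a 10×5 integer matrix of rank 5; reducing to Smith normal form yields diagonal entries (1,1,1,1,1).

Reading off H_k = ker ∂_k / im ∂_{k+1}:

  H_0: rank C_0 − rank ∂_1 = 5 − 4 = 1, and the invariant factors of ∂_1 are all 1, so H_0 = Z.
  H_1: rank ker ∂_1 − rank ∂_2 = (10 − 4) − 5 = 1, and the invariant factors of ∂_2 are all 1, so H_1 = Z.
  H_2: rank ker ∂_2 − rank ∂_3 = (5 − 5) − 0 = 0, and there is no ∂_3, so H_2 = 0.

(K is a triangulation of the Möbius band.)

H_0 = Z,  H_1 = Z,  H_2 = 0.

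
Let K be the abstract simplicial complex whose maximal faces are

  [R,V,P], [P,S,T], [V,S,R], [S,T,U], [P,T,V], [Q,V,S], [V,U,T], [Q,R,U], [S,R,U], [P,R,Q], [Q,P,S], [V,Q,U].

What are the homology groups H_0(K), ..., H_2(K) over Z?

Fix the vertex order P < Q < R < S < T < U < V and write every simplex with vertices in increasing order. Then dim K = 2 and the simplices of K are:

  0-simplices (7): P, Q, R, S, T, U, V
  1-simplices (18): PQ, PR, PS, PT, PV, QR, QS, QU, QV, RS, RU, RV, ST, SU, SV, TU, TV, UV
  2-simplices (12): PQR, PQS, PRV, PST, PTV, QRU, QSV, QUV, RSU, RSV, STU, TUV

Hence C_0 ≅ Z^7, C_1 ≅ Z^18, C_2 ≅ Z^12.

Boundary ∂_1: C_1 → C_0 is given by ∂[p,q] = [q] − [p]. For instance
  ∂RS = S − R.
As a 7×18 matrix over Z this has rank 6, with invariant factors (1,1,1,1,1,1).

Boundary ∂_2: C_2 → C_1 acts by ∂[p,q,r] = [q,r] − [p,r] + [p,q]. For instance
  ∂PST = ST − PT + PS,
  ∂PQS = QS − PS + PQ.
The 18×12 boundary matrix has rank 12 and Smith normal form diag(1,1,1,1,1,1,1,1,1,1,1,2).

Computing H_k = (kernel of ∂_k) / (image of ∂_{k+1}):

  H_0: rank C_0 − rank ∂_1 = 7 − 6 = 1, and the invariant factors of ∂_1 are all 1, so H_0 = Z.
  H_1: rank ker ∂_1 − rank ∂_2 = (18 − 6) − 12 = 0, and ∂_2 has invariant factor 2 > 1, so H_1 = Z/2Z.
  H_2: rank ker ∂_2 − rank ∂_3 = (12 − 12) − 0 = 0, and there is no ∂_3, so H_2 = 0.

(K is a triangulation of the real projective plane RP^2.)

H_0 = Z,  H_1 = Z/2Z,  H_2 = 0.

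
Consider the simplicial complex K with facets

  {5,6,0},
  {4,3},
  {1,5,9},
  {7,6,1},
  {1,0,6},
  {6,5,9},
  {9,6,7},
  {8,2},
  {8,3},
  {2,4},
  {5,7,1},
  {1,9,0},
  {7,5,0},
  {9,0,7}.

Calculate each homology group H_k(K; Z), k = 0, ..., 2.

H_0 ≅ Z^2,  H_1 ≅ Z ⊕ Z/2,  H_2 = 0.

K has 10 vertices, 19 edges, 10 triangles.
rank ∂_0 = 0, rank ∂_1 = 8 ⇒ b_0 = 10 − 0 − 8 = 2; all invariant factors of ∂_1 are 1 so no torsion. So H_0 ≅ Z^2.
rank ∂_1 = 8, rank ∂_2 = 10 ⇒ b_1 = 19 − 8 − 10 = 1; ∂_2 has invariant factor(s) [2] giving torsion. So H_1 ≅ Z ⊕ Z/2.
rank ∂_2 = 10, rank ∂_3 = 0 ⇒ b_2 = 10 − 10 − 0 = 0. So H_2 ≅ 0.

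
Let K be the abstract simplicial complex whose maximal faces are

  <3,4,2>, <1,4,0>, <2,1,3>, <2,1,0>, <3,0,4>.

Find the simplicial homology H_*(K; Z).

K has 5 vertices, 10 edges, 5 triangles.
rank ∂_0 = 0, rank ∂_1 = 4 ⇒ b_0 = 5 − 0 − 4 = 1; all invariant factors of ∂_1 are 1 so no torsion. So H_0 ≅ Z.
rank ∂_1 = 4, rank ∂_2 = 5 ⇒ b_1 = 10 − 4 − 5 = 1; all invariant factors of ∂_2 are 1 so no torsion. So H_1 ≅ Z.
rank ∂_2 = 5, rank ∂_3 = 0 ⇒ b_2 = 5 − 5 − 0 = 0. So H_2 ≅ 0.

H_0 ≅ Z,  H_1 ≅ Z,  H_2 = 0.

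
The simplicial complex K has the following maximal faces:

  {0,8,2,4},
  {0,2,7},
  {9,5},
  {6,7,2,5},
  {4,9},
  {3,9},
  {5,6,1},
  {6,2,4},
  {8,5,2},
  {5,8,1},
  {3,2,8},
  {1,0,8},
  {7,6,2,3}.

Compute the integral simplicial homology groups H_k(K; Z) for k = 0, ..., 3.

H_0 ≅ Z,  H_1 ≅ Z^2,  H_2 = 0,  H_3 = 0.

Fix the vertex order 0 < 1 < 2 < 3 < 4 < 5 < 6 < 7 < 8 < 9 and write every simplex with vertices in increasing order. Then dim K = 3 and the simplices of K are:

  0-simplices (10): [0], [1], [2], [3], [4], [5], [6], [7], [8], [9]
  1-simplices (26): (26 of them)
  2-simplices (18): [0,1,8], [0,2,4], [0,2,7], [0,2,8], [0,4,8], [1,5,6], [1,5,8], [2,3,6], [2,3,7], [2,3,8], [2,4,6], [2,4,8], [2,5,6], [2,5,7], [2,5,8], [2,6,7], [3,6,7], [5,6,7]
  3-simplices (3): [0,2,4,8], [2,3,6,7], [2,5,6,7]

giving chain groups C_0 ≅ Z^10, C_1 ≅ Z^26, C_2 ≅ Z^18, C_3 ≅ Z^3.

∂_1: C_1 → C_0 is given by ∂[p,q] = [q] − [p]. For instance
  ∂[2,6] = [6] − [2].
This gives a 10×26 integer matrix of rank 9; reducing to Smith normal form yields diagonal entries (1,1,1,1,1,1,1,1,1).

Boundary ∂_2: C_2 → C_1 acts by ∂[p,q,r] = [q,r] − [p,r] + [p,q]. For instance
  ∂[0,1,8] = [1,8] − [0,8] + [0,1],
  ∂[2,3,8] = [3,8] − [2,8] + [2,3].
The resulting 26×18 matrix has rank 15, and its Smith normal form has invariant factors (1,1,1,1,1,1,1,1,1,1,1,1,1,1,1).

The boundary map ∂_3: C_3 → C_2 sends each 3-simplex σ to the alternating sum Σ_i (−1)^i (σ with its i-th vertex removed). For instance
  ∂[0,2,4,8] = [2,4,8] − [0,4,8] + [0,2,8] − [0,2,4],
  ∂[2,5,6,7] = [5,6,7] − [2,6,7] + [2,5,7] − [2,5,6].
The resulting 18×3 matrix has rank 3, and its Smith normal form has invariant factors (1,1,1).

Reading off H_k = ker ∂_k / im ∂_{k+1}:

  H_0: rank C_0 − rank ∂_1 = 10 − 9 = 1, and the invariant factors of ∂_1 are all 1, so H_0 = Z.
  H_1: rank ker ∂_1 − rank ∂_2 = (26 − 9) − 15 = 2, and the invariant factors of ∂_2 are all 1, so H_1 = Z^2.
  H_2: rank ker ∂_2 − rank ∂_3 = (18 − 15) − 3 = 0, and the invariant factors of ∂_3 are all 1, so H_2 = 0.
  H_3: rank ker ∂_3 − rank ∂_4 = (3 − 3) − 0 = 0, and there is no ∂_4, so H_3 = 0.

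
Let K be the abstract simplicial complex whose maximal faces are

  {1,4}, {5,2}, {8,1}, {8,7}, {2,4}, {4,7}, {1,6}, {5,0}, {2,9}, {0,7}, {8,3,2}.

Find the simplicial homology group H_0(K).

Order the vertices as 0 < 1 < 2 < 3 < 4 < 5 < 6 < 7 < 8 < 9. Listing each simplex with vertices in this order, K has dimension 2 with simplices:

  0-simplices (10): [0], [1], [2], [3], [4], [5], [6], [7], [8], [9]
  1-simplices (13): [0,5], [0,7], [1,4], [1,6], [1,8], [2,3], [2,4], [2,5], [2,8], [2,9], [3,8], [4,7], [7,8]
  2-simplices (1): [2,3,8]

Hence C_0 ≅ Z^10, C_1 ≅ Z^13, C_2 ≅ Z^1.

∂_1: C_1 → C_0 is given by ∂[p,q] = [q] − [p]. For instance
  ∂[0,7] = [7] − [0].
As a 10×13 matrix over Z this has rank 9, with invariant factors (1,1,1,1,1,1,1,1,1).

∂_2: C_2 → C_1 acts by ∂[p,q,r] = [q,r] − [p,r] + [p,q]. For instance
  ∂[2,3,8] = [3,8] − [2,8] + [2,3].
The 13×1 boundary matrix has rank 1 and Smith normal form diag(1).

Reading off H_k = ker ∂_k / im ∂_{k+1}:

  H_0: rank C_0 − rank ∂_1 = 10 − 9 = 1, and the invariant factors of ∂_1 are all 1, so H_0 = Z.

H_0 ≅ Z.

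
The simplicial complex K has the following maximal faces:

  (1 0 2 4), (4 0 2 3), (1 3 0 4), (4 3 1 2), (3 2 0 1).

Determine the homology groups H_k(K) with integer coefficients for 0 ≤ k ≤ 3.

Fix the vertex order 0 < 1 < 2 < 3 < 4 and write every simplex with vertices in increasing order. Then dim K = 3 and the simplices of K are:

  0-simplices (5): [0], [1], [2], [3], [4]
  1-simplices (10): [0,1], [0,2], [0,3], [0,4], [1,2], [1,3], [1,4], [2,3], [2,4], [3,4]
  2-simplices (10): [0,1,2], [0,1,3], [0,1,4], [0,2,3], [0,2,4], [0,3,4], [1,2,3], [1,2,4], [1,3,4], [2,3,4]
  3-simplices (5): [0,1,2,3], [0,1,2,4], [0,1,3,4], [0,2,3,4], [1,2,3,4]

Hence C_0 ≅ Z^5, C_1 ≅ Z^10, C_2 ≅ Z^10, C_3 ≅ Z^5.

Boundary ∂_1: C_1 → C_0 is given by ∂[p,q] = [q] − [p].
As a 5×10 matrix over Z this has rank 4, with invariant factors (1,1,1,1).

Boundary ∂_2: C_2 → C_1 acts by ∂[p,q,r] = [q,r] − [p,r] + [p,q]. For instance
  ∂[0,3,4] = [3,4] − [0,4] + [0,3],
  ∂[2,3,4] = [3,4] − [2,4] + [2,3].
The 10×10 boundary matrix has rank 6 and Smith normal form diag(1,1,1,1,1,1).

∂_3: C_3 → C_2 sends each 3-simplex σ to the alternating sum Σ_i (−1)^i (σ with its i-th vertex removed). For instance
  ∂[0,1,3,4] = [1,3,4] − [0,3,4] + [0,1,4] − [0,1,3],
  ∂[0,1,2,4] = [1,2,4] − [0,2,4] + [0,1,4] − [0,1,2].
The resulting 10×5 matrix has rank 4, and its Smith normal form has invariant factors (1,1,1,1).

Now H_k = ker ∂_k / im ∂_{k+1}, so:

  H_0: rank C_0 − rank ∂_1 = 5 − 4 = 1, and the invariant factors of ∂_1 are all 1, so H_0 ≅ Z.
  H_1: rank ker ∂_1 − rank ∂_2 = (10 − 4) − 6 = 0, and the invariant factors of ∂_2 are all 1, so H_1 ≅ 0.
  H_2: rank ker ∂_2 − rank ∂_3 = (10 − 6) − 4 = 0, and the invariant factors of ∂_3 are all 1, so H_2 ≅ 0.
  H_3: rank ker ∂_3 − rank ∂_4 = (5 − 4) − 0 = 1, and there is no ∂_4, so H_3 ≅ Z.

As a check, the Euler characteristic is 5 − 10 + 10 − 5 = 0, which agrees with 1 − 0 + 0 − 1 = 0.

H_0 ≅ Z,  H_1 = 0,  H_2 = 0,  H_3 ≅ Z.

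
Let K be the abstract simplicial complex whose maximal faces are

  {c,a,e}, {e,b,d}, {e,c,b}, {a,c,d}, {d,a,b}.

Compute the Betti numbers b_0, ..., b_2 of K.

b_0 = 1, b_1 = 1, b_2 = 0.

Order the vertices as a < b < c < d < e. Listing each simplex with vertices in this order, K has dimension 2 with simplices:

  0-simplices (5): a, b, c, d, e
  1-simplices (10): ab, ac, ad, ae, bc, bd, be, cd, ce, de
  2-simplices (5): abd, acd, ace, bce, bde

giving chain groups C_0 ≅ Z^5, C_1 ≅ Z^10, C_2 ≅ Z^5.

Boundary ∂_1: C_1 → C_0 is given by ∂[p,q] = [q] − [p]. For instance
  ∂cd = d − c.
The resulting 5×10 matrix has rank 4, and its Smith normal form has invariant factors (1,1,1,1).

∂_2: C_2 → C_1 acts by ∂[p,q,r] = [q,r] − [p,r] + [p,q]. For instance
  ∂bde = de − be + bd,
  ∂bce = ce − be + bc.
The resulting 10×5 matrix has rank 5, and its Smith normal form has invariant factors (1,1,1,1,1).

Computing H_k = (kernel of ∂_k) / (image of ∂_{k+1}):

  H_0: rank C_0 − rank ∂_1 = 5 − 4 = 1, and the invariant factors of ∂_1 are all 1, so H_0 = Z.
  H_1: rank ker ∂_1 − rank ∂_2 = (10 − 4) − 5 = 1, and the invariant factors of ∂_2 are all 1, so H_1 = Z.
  H_2: rank ker ∂_2 − rank ∂_3 = (5 − 5) − 0 = 0, and there is no ∂_3, so H_2 = 0.

(K is a triangulation of the Möbius band.)

Hence the Betti numbers are b_0 = 1, b_1 = 1, b_2 = 0.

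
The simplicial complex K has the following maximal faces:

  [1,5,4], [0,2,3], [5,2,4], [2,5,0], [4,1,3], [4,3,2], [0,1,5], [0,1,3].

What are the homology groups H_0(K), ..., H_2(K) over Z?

Take the total order 0 < 1 < 2 < 3 < 4 < 5 on the vertex set. Then K (dimension 2) consists of the simplices:

  0-simplices (6): [0], [1], [2], [3], [4], [5]
  1-simplices (12): [0,1], [0,2], [0,3], [0,5], [1,3], [1,4], [1,5], [2,3], [2,4], [2,5], [3,4], [4,5]
  2-simplices (8): [0,1,3], [0,1,5], [0,2,3], [0,2,5], [1,3,4], [1,4,5], [2,3,4], [2,4,5]

giving chain groups C_0 ≅ Z^6, C_1 ≅ Z^12, C_2 ≅ Z^8.

Boundary ∂_1: C_1 → C_0 sends each edge [p,q] (with p < q) to q − p.
The 6×12 boundary matrix has rank 5 and Smith normal form diag(1,1,1,1,1).

∂_2: C_2 → C_1 acts by ∂[p,q,r] = [q,r] − [p,r] + [p,q]. For instance
  ∂[0,2,3] = [2,3] − [0,3] + [0,2],
  ∂[1,3,4] = [3,4] − [1,4] + [1,3].
The 12×8 boundary matrix has rank 7 and Smith normal form diag(1,1,1,1,1,1,1).

Computing H_k = (kernel of ∂_k) / (image of ∂_{k+1}):

  H_0: rank C_0 − rank ∂_1 = 6 − 5 = 1, and the invariant factors of ∂_1 are all 1, so H_0 ≅ Z.
  H_1: rank ker ∂_1 − rank ∂_2 = (12 − 5) − 7 = 0, and the invariant factors of ∂_2 are all 1, so H_1 ≅ 0.
  H_2: rank ker ∂_2 − rank ∂_3 = (8 − 7) − 0 = 1, and there is no ∂_3, so H_2 ≅ Z.

As a check, the Euler characteristic is 6 − 12 + 8 = 2, which agrees with 1 − 0 + 1 = 2.
(K is a triangulation of the 2-sphere S^2.)

H_0 ≅ Z,  H_1 = 0,  H_2 ≅ Z.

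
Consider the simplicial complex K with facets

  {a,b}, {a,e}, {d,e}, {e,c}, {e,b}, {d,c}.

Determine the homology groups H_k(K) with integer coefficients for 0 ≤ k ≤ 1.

Order the vertices as a < b < c < d < e. Listing each simplex with vertices in this order, K has dimension 1 with simplices:

  0-simplices (5): a, b, c, d, e
  1-simplices (6): ab, ae, be, cd, ce, de

so the chain groups are C_0 ≅ Z^5, C_1 ≅ Z^6.

Boundary ∂_1: C_1 → C_0 is given by ∂[p,q] = [q] − [p]. For instance
  ∂ae = e − a.
The resulting 5×6 matrix has rank 4, and its Smith normal form has invariant factors (1,1,1,1).

Reading off H_k = ker ∂_k / im ∂_{k+1}:

  H_0: rank C_0 − rank ∂_1 = 5 − 4 = 1, and the invariant factors of ∂_1 are all 1, so H_0 ≅ Z.
  H_1: rank ker ∂_1 − rank ∂_2 = (6 − 4) − 0 = 2, and there is no ∂_2, so H_1 ≅ Z^2.

As a check, the Euler characteristic is 5 − 6 = -1, which agrees with 1 − 2 = -1.

H_0 ≅ Z,  H_1 ≅ Z^2.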